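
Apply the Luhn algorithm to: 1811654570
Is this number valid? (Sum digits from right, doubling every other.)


Luhn sum = 39
39 mod 10 = 9

Invalid (Luhn sum mod 10 = 9)


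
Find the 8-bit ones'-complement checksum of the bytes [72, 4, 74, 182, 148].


Sum = 480 mod 256 = 224
Complement = 31

31


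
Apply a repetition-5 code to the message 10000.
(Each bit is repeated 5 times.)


Each bit -> 5 copies

1111100000000000000000000


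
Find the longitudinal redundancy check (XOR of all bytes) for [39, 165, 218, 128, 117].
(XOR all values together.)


XOR chain: 39 ^ 165 ^ 218 ^ 128 ^ 117 = 173

173


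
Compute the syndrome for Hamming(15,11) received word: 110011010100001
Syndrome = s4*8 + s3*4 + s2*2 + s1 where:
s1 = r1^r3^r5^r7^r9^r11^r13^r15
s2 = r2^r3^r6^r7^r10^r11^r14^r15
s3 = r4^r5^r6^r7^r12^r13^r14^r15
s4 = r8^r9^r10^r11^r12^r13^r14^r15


s1=1, s2=0, s3=1, s4=1

Syndrome = 13 (error at position 13)


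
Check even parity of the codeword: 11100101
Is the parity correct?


Number of 1s: 5

No, parity error (5 ones)


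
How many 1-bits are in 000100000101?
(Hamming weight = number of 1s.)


Counting 1s in 000100000101

3


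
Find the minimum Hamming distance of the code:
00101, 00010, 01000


Comparing all pairs, minimum distance: 2
Can detect 1 errors, correct 0 errors

2


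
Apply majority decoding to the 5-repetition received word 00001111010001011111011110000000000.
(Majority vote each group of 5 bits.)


Groups: 00001, 11101, 00010, 11111, 01111, 00000, 00000
Majority votes: 0101100

0101100


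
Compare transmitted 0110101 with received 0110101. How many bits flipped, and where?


XOR: 0000000

0 errors (received matches sent)


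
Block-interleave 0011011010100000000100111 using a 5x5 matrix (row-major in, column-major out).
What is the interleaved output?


Matrix:
  00110
  11010
  10000
  00001
  00111
Read columns: 0110001000100011100100011

0110001000100011100100011


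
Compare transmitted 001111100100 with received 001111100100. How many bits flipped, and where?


XOR: 000000000000

0 errors (received matches sent)


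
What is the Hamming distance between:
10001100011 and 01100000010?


XOR: 11101100001
Count of 1s: 6

6


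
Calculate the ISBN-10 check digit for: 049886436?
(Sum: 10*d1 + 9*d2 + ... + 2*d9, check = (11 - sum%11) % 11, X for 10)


Weighted sum: 279
279 mod 11 = 4

Check digit: 7


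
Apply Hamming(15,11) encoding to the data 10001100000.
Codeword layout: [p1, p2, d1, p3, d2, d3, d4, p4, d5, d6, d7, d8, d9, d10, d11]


Parity bits: p1=0, p2=0, p3=0, p4=0

001000001100000


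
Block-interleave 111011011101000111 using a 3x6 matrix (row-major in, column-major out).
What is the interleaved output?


Matrix:
  111011
  011101
  000111
Read columns: 100110110011101111

100110110011101111


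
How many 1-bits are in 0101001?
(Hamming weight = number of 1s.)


Counting 1s in 0101001

3


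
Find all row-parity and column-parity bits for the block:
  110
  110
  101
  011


Row parities: 0000
Column parities: 110

Row P: 0000, Col P: 110, Corner: 0


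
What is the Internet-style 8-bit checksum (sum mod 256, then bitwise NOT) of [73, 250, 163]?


Sum = 486 mod 256 = 230
Complement = 25

25


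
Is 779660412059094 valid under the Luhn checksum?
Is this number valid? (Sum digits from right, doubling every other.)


Luhn sum = 65
65 mod 10 = 5

Invalid (Luhn sum mod 10 = 5)


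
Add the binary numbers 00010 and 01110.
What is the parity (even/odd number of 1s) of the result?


00010 = 2
01110 = 14
Sum = 16 = 10000
1s count = 1

odd parity (1 ones in 10000)


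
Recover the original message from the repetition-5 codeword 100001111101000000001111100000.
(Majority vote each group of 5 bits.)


Groups: 10000, 11111, 01000, 00000, 11111, 00000
Majority votes: 010010

010010


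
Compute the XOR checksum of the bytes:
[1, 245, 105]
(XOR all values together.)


XOR chain: 1 ^ 245 ^ 105 = 157

157


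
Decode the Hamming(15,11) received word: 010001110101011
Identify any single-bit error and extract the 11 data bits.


Syndrome = 12: error at position 12

Data: 00110100011 (corrected bit 12)


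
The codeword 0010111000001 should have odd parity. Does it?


Number of 1s: 5

Yes, parity is correct (5 ones)


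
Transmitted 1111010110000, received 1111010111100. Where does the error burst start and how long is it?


XOR: 0000000001100

Burst at position 9, length 2


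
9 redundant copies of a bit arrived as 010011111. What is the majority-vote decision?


Ones: 6 out of 9
Threshold: 5

1 (6/9 voted 1)


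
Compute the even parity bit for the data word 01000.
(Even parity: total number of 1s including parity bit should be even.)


Number of 1s in data: 1
Parity bit: 1

1


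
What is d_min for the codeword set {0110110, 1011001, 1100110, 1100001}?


Comparing all pairs, minimum distance: 2
Can detect 1 errors, correct 0 errors

2


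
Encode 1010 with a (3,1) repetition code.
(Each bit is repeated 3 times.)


Each bit -> 3 copies

111000111000


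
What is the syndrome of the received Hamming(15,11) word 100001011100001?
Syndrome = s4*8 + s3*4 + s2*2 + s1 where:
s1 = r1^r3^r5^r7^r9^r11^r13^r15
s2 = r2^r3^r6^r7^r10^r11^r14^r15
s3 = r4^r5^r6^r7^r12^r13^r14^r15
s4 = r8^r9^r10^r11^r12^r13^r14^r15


s1=1, s2=1, s3=0, s4=0

Syndrome = 3 (error at position 3)


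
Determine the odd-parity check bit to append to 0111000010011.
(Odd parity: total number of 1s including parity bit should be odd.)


Number of 1s in data: 6
Parity bit: 1

1


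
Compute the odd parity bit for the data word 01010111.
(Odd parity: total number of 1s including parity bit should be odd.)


Number of 1s in data: 5
Parity bit: 0

0


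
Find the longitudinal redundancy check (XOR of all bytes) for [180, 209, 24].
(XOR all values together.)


XOR chain: 180 ^ 209 ^ 24 = 125

125


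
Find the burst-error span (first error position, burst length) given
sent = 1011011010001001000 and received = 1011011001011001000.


XOR: 0000000011010000000

Burst at position 8, length 4


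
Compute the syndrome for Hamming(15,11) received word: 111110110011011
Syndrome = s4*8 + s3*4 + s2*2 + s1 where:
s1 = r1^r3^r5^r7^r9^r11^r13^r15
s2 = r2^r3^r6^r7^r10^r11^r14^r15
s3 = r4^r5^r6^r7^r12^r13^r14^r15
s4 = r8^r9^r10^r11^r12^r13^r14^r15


s1=0, s2=0, s3=0, s4=1

Syndrome = 8 (error at position 8)


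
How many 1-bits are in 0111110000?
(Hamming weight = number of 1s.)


Counting 1s in 0111110000

5


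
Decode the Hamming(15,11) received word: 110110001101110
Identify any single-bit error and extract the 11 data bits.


Syndrome = 14: error at position 14

Data: 01001101100 (corrected bit 14)


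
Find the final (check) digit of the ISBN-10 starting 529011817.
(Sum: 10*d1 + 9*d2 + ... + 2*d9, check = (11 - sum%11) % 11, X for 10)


Weighted sum: 200
200 mod 11 = 2

Check digit: 9


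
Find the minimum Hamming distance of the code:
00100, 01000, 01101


Comparing all pairs, minimum distance: 2
Can detect 1 errors, correct 0 errors

2


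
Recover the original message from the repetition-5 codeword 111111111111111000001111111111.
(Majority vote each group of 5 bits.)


Groups: 11111, 11111, 11111, 00000, 11111, 11111
Majority votes: 111011

111011


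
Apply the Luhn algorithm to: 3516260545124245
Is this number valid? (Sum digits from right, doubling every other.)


Luhn sum = 74
74 mod 10 = 4

Invalid (Luhn sum mod 10 = 4)


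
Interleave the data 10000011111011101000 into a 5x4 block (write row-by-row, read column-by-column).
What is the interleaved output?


Matrix:
  1000
  0011
  1110
  1110
  1000
Read columns: 10111001100111001000

10111001100111001000


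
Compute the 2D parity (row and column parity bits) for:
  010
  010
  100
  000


Row parities: 1110
Column parities: 100

Row P: 1110, Col P: 100, Corner: 1


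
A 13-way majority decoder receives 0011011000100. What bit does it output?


Ones: 5 out of 13
Threshold: 7

0 (5/13 voted 1)


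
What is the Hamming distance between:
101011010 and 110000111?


XOR: 011011101
Count of 1s: 6

6


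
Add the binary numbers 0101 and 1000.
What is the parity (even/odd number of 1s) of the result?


0101 = 5
1000 = 8
Sum = 13 = 1101
1s count = 3

odd parity (3 ones in 1101)


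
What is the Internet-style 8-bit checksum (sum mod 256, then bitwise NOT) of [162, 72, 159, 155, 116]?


Sum = 664 mod 256 = 152
Complement = 103

103


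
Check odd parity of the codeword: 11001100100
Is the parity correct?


Number of 1s: 5

Yes, parity is correct (5 ones)


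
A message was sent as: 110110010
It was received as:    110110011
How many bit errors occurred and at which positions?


XOR: 000000001

1 error(s) at position(s): 8


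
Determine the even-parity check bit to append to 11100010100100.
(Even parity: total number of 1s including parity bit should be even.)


Number of 1s in data: 6
Parity bit: 0

0


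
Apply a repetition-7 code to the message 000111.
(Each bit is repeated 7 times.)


Each bit -> 7 copies

000000000000000000000111111111111111111111


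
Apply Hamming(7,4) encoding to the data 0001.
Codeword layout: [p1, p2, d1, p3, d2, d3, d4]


Parity bits: p1=1, p2=1, p3=1

1101001


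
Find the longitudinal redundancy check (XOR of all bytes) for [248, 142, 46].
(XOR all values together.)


XOR chain: 248 ^ 142 ^ 46 = 88

88


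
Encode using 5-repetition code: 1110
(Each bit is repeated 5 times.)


Each bit -> 5 copies

11111111111111100000


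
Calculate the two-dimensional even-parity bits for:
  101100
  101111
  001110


Row parities: 111
Column parities: 001101

Row P: 111, Col P: 001101, Corner: 1


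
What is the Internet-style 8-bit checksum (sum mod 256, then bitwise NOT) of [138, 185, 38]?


Sum = 361 mod 256 = 105
Complement = 150

150


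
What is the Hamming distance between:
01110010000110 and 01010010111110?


XOR: 00100000111000
Count of 1s: 4

4


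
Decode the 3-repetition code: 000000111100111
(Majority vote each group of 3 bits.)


Groups: 000, 000, 111, 100, 111
Majority votes: 00101

00101


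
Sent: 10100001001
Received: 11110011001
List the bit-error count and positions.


XOR: 01010010000

3 error(s) at position(s): 1, 3, 6


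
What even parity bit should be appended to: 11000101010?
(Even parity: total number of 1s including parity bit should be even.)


Number of 1s in data: 5
Parity bit: 1

1


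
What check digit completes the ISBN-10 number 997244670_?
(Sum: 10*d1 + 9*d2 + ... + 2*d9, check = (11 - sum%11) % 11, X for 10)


Weighted sum: 330
330 mod 11 = 0

Check digit: 0


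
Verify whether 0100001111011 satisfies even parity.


Number of 1s: 7

No, parity error (7 ones)


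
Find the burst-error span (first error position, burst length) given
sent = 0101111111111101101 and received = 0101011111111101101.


XOR: 0000100000000000000

Burst at position 4, length 1


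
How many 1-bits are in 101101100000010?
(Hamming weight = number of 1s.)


Counting 1s in 101101100000010

6


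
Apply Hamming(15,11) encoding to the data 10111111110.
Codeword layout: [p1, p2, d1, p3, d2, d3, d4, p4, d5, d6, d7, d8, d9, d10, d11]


Parity bits: p1=1, p2=0, p3=1, p4=0

101101101111110


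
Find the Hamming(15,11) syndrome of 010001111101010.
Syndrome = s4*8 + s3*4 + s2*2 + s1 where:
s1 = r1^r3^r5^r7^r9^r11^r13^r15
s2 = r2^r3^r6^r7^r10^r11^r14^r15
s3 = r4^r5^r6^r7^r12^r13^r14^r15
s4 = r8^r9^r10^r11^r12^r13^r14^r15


s1=0, s2=1, s3=0, s4=1

Syndrome = 10 (error at position 10)


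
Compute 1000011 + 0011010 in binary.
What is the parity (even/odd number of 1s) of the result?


1000011 = 67
0011010 = 26
Sum = 93 = 1011101
1s count = 5

odd parity (5 ones in 1011101)


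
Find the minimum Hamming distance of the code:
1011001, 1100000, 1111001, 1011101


Comparing all pairs, minimum distance: 1
Can detect 0 errors, correct 0 errors

1


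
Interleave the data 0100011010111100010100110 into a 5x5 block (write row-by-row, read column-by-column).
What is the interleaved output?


Matrix:
  01000
  11010
  11110
  00101
  00110
Read columns: 0110011100001110110100010

0110011100001110110100010


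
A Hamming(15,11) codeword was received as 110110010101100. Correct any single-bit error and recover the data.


Syndrome = 1: error at position 1

Data: 01000101100 (corrected bit 1)


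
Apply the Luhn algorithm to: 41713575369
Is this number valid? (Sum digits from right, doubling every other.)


Luhn sum = 42
42 mod 10 = 2

Invalid (Luhn sum mod 10 = 2)


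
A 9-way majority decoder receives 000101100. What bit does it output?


Ones: 3 out of 9
Threshold: 5

0 (3/9 voted 1)


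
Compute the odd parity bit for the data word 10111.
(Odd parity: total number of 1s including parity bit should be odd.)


Number of 1s in data: 4
Parity bit: 1

1


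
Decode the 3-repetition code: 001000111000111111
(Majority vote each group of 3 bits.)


Groups: 001, 000, 111, 000, 111, 111
Majority votes: 001011

001011


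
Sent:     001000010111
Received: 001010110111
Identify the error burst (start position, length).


XOR: 000010100000

Burst at position 4, length 3


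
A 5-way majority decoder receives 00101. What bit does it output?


Ones: 2 out of 5
Threshold: 3

0 (2/5 voted 1)


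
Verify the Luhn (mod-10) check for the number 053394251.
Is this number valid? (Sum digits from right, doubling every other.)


Luhn sum = 31
31 mod 10 = 1

Invalid (Luhn sum mod 10 = 1)


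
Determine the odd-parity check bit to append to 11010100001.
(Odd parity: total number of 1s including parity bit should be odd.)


Number of 1s in data: 5
Parity bit: 0

0


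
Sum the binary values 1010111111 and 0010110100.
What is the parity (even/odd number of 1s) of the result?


1010111111 = 703
0010110100 = 180
Sum = 883 = 1101110011
1s count = 7

odd parity (7 ones in 1101110011)


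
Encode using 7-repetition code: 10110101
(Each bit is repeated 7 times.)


Each bit -> 7 copies

11111110000000111111111111110000000111111100000001111111


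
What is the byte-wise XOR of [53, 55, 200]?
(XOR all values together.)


XOR chain: 53 ^ 55 ^ 200 = 202

202


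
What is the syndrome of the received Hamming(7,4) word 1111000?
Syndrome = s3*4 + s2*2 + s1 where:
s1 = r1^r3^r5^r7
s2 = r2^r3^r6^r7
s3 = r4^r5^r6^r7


s1=0, s2=0, s3=1

Syndrome = 4 (error at position 4)


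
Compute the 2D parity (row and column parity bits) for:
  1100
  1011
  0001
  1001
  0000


Row parities: 01100
Column parities: 1111

Row P: 01100, Col P: 1111, Corner: 0


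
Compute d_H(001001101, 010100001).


XOR: 011101100
Count of 1s: 5

5


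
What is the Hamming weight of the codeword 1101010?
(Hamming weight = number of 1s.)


Counting 1s in 1101010

4


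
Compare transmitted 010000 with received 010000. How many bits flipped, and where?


XOR: 000000

0 errors (received matches sent)


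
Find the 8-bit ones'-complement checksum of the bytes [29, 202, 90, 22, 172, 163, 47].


Sum = 725 mod 256 = 213
Complement = 42

42


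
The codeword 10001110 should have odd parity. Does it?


Number of 1s: 4

No, parity error (4 ones)


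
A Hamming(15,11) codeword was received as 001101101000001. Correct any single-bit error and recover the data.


Syndrome = 0: no error detected

Data: 10111000001 (no errors)


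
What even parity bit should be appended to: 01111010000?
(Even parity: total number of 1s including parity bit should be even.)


Number of 1s in data: 5
Parity bit: 1

1


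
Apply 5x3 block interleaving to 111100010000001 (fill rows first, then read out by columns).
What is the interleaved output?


Matrix:
  111
  100
  010
  000
  001
Read columns: 110001010010001

110001010010001


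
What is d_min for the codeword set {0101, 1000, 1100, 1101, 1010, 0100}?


Comparing all pairs, minimum distance: 1
Can detect 0 errors, correct 0 errors

1


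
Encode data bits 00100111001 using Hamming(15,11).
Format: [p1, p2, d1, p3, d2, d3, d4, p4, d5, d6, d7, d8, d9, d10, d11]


Parity bits: p1=0, p2=0, p3=1, p4=0

000101000111001


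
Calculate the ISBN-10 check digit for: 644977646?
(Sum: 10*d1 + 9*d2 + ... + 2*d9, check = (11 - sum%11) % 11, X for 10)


Weighted sum: 316
316 mod 11 = 8

Check digit: 3


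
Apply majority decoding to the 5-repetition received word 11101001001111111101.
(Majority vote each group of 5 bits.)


Groups: 11101, 00100, 11111, 11101
Majority votes: 1011

1011


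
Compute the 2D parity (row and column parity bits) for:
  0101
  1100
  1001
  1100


Row parities: 0000
Column parities: 1100

Row P: 0000, Col P: 1100, Corner: 0


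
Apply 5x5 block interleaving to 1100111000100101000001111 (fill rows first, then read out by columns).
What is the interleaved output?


Matrix:
  11001
  11000
  10010
  10000
  01111
Read columns: 1111011001000010010110001

1111011001000010010110001


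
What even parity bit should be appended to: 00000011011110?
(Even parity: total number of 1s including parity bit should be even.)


Number of 1s in data: 6
Parity bit: 0

0


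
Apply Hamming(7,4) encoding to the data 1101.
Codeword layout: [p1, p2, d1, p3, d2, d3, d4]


Parity bits: p1=1, p2=0, p3=0

1010101


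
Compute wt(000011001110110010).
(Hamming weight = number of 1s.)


Counting 1s in 000011001110110010

8


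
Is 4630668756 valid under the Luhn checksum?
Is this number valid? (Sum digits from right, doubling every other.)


Luhn sum = 50
50 mod 10 = 0

Valid (Luhn sum mod 10 = 0)


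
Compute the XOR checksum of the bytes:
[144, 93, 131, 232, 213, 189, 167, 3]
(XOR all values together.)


XOR chain: 144 ^ 93 ^ 131 ^ 232 ^ 213 ^ 189 ^ 167 ^ 3 = 106

106


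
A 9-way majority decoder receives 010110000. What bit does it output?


Ones: 3 out of 9
Threshold: 5

0 (3/9 voted 1)


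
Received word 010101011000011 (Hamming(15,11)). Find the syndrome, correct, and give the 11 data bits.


Syndrome = 0: no error detected

Data: 00101000011 (no errors)


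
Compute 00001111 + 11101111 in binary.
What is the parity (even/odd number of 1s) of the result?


00001111 = 15
11101111 = 239
Sum = 254 = 11111110
1s count = 7

odd parity (7 ones in 11111110)


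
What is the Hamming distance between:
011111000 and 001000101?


XOR: 010111101
Count of 1s: 6

6


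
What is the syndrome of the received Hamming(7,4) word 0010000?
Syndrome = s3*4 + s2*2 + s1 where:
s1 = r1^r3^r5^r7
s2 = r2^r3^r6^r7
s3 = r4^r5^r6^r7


s1=1, s2=1, s3=0

Syndrome = 3 (error at position 3)


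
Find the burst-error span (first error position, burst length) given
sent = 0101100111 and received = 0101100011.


XOR: 0000000100

Burst at position 7, length 1


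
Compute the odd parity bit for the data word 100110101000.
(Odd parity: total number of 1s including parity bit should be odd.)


Number of 1s in data: 5
Parity bit: 0

0


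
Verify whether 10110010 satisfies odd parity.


Number of 1s: 4

No, parity error (4 ones)


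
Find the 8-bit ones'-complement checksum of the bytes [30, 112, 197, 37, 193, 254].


Sum = 823 mod 256 = 55
Complement = 200

200


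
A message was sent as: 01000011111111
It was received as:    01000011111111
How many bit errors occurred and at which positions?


XOR: 00000000000000

0 errors (received matches sent)


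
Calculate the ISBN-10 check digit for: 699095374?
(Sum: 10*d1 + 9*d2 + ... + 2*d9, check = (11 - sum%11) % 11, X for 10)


Weighted sum: 333
333 mod 11 = 3

Check digit: 8


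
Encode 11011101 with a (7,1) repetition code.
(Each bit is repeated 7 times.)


Each bit -> 7 copies

11111111111111000000011111111111111111111100000001111111


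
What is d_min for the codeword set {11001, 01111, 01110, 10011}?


Comparing all pairs, minimum distance: 1
Can detect 0 errors, correct 0 errors

1


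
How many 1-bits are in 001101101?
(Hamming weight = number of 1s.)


Counting 1s in 001101101

5


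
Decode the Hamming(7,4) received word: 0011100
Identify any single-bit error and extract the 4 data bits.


Syndrome = 2: error at position 2

Data: 1100 (corrected bit 2)


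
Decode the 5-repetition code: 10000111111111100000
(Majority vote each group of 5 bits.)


Groups: 10000, 11111, 11111, 00000
Majority votes: 0110

0110


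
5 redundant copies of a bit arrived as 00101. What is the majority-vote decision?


Ones: 2 out of 5
Threshold: 3

0 (2/5 voted 1)


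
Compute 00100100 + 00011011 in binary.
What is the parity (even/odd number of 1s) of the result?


00100100 = 36
00011011 = 27
Sum = 63 = 111111
1s count = 6

even parity (6 ones in 111111)


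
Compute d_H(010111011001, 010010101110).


XOR: 000101110111
Count of 1s: 7

7


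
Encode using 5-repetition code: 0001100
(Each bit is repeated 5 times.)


Each bit -> 5 copies

00000000000000011111111110000000000


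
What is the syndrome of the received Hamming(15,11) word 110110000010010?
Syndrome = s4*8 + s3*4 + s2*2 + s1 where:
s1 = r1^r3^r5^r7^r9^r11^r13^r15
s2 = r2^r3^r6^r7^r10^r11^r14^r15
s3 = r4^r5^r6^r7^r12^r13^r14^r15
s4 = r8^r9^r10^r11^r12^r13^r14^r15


s1=1, s2=1, s3=1, s4=0

Syndrome = 7 (error at position 7)


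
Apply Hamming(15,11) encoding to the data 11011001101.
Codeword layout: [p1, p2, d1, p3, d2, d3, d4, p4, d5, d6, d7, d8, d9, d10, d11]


Parity bits: p1=0, p2=1, p3=1, p4=0

011110101001101


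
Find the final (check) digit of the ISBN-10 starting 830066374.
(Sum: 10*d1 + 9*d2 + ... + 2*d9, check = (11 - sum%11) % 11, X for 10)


Weighted sum: 214
214 mod 11 = 5

Check digit: 6


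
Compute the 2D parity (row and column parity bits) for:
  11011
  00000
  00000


Row parities: 000
Column parities: 11011

Row P: 000, Col P: 11011, Corner: 0


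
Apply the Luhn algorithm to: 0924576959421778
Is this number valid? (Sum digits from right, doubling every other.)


Luhn sum = 79
79 mod 10 = 9

Invalid (Luhn sum mod 10 = 9)


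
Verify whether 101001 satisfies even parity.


Number of 1s: 3

No, parity error (3 ones)


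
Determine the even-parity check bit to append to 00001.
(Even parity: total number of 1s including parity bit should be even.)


Number of 1s in data: 1
Parity bit: 1

1


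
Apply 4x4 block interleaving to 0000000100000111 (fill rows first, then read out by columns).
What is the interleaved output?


Matrix:
  0000
  0001
  0000
  0111
Read columns: 0000000100010101

0000000100010101


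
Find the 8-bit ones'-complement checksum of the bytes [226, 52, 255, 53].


Sum = 586 mod 256 = 74
Complement = 181

181


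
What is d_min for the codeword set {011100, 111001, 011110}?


Comparing all pairs, minimum distance: 1
Can detect 0 errors, correct 0 errors

1


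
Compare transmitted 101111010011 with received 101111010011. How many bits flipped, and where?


XOR: 000000000000

0 errors (received matches sent)


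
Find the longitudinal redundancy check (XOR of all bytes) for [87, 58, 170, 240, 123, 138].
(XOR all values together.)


XOR chain: 87 ^ 58 ^ 170 ^ 240 ^ 123 ^ 138 = 198

198


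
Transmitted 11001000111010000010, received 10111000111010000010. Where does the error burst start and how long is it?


XOR: 01110000000000000000

Burst at position 1, length 3


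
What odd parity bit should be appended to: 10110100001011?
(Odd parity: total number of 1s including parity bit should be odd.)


Number of 1s in data: 7
Parity bit: 0

0


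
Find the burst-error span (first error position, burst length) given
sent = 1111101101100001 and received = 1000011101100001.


XOR: 0111110000000000

Burst at position 1, length 5


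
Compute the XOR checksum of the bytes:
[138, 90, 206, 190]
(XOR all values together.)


XOR chain: 138 ^ 90 ^ 206 ^ 190 = 160

160


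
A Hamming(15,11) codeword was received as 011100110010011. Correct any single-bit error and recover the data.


Syndrome = 0: no error detected

Data: 10010010011 (no errors)


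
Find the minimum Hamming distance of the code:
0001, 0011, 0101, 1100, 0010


Comparing all pairs, minimum distance: 1
Can detect 0 errors, correct 0 errors

1


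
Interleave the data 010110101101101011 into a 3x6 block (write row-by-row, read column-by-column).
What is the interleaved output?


Matrix:
  010110
  101101
  101011
Read columns: 011100011110101011

011100011110101011


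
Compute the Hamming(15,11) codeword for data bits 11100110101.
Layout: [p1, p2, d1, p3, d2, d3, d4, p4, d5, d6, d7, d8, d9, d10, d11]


Parity bits: p1=1, p2=1, p3=0, p4=0

111011000110101


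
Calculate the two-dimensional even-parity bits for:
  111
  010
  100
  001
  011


Row parities: 11110
Column parities: 011

Row P: 11110, Col P: 011, Corner: 0


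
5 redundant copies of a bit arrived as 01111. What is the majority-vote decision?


Ones: 4 out of 5
Threshold: 3

1 (4/5 voted 1)


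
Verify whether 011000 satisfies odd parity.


Number of 1s: 2

No, parity error (2 ones)


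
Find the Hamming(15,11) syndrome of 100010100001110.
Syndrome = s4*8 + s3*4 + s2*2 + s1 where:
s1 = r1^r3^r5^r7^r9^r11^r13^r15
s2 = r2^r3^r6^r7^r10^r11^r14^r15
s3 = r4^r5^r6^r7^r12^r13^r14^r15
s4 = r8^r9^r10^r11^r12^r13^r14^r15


s1=0, s2=0, s3=1, s4=1

Syndrome = 12 (error at position 12)


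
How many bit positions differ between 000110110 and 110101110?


XOR: 110011000
Count of 1s: 4

4


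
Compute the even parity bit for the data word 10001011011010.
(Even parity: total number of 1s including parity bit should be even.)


Number of 1s in data: 7
Parity bit: 1

1


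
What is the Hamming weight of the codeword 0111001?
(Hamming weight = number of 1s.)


Counting 1s in 0111001

4


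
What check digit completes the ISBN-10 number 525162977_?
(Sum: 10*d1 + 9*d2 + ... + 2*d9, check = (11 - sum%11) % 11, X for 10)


Weighted sum: 232
232 mod 11 = 1

Check digit: X


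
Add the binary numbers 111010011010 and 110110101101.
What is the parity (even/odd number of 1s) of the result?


111010011010 = 3738
110110101101 = 3501
Sum = 7239 = 1110001000111
1s count = 7

odd parity (7 ones in 1110001000111)


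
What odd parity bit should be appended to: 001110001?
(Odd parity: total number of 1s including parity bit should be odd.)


Number of 1s in data: 4
Parity bit: 1

1


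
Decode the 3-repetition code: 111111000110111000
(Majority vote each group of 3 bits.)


Groups: 111, 111, 000, 110, 111, 000
Majority votes: 110110

110110


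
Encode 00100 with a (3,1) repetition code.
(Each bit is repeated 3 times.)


Each bit -> 3 copies

000000111000000


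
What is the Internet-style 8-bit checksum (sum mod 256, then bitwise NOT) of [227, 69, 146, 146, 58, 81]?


Sum = 727 mod 256 = 215
Complement = 40

40


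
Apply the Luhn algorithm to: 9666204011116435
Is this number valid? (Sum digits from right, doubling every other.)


Luhn sum = 60
60 mod 10 = 0

Valid (Luhn sum mod 10 = 0)


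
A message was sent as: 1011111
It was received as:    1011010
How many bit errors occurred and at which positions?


XOR: 0000101

2 error(s) at position(s): 4, 6


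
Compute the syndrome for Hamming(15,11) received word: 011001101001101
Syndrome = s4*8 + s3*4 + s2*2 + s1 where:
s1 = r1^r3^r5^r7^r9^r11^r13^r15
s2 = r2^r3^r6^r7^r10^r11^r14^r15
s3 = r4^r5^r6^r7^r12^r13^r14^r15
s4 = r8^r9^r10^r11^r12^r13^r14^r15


s1=1, s2=1, s3=1, s4=0

Syndrome = 7 (error at position 7)


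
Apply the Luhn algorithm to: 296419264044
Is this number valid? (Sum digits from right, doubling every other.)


Luhn sum = 61
61 mod 10 = 1

Invalid (Luhn sum mod 10 = 1)


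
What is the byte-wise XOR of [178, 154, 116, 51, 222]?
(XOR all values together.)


XOR chain: 178 ^ 154 ^ 116 ^ 51 ^ 222 = 177

177


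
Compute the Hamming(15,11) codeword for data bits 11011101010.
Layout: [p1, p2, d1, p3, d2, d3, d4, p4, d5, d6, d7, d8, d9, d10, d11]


Parity bits: p1=0, p2=0, p3=0, p4=0

001010101101010


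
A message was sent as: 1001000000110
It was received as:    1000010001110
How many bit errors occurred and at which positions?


XOR: 0001010001000

3 error(s) at position(s): 3, 5, 9


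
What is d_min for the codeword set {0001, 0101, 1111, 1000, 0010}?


Comparing all pairs, minimum distance: 1
Can detect 0 errors, correct 0 errors

1


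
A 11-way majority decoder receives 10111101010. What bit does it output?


Ones: 7 out of 11
Threshold: 6

1 (7/11 voted 1)


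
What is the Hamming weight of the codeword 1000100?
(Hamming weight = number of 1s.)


Counting 1s in 1000100

2


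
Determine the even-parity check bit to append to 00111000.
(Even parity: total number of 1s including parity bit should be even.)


Number of 1s in data: 3
Parity bit: 1

1


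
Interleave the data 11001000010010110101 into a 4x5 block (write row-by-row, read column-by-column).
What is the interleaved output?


Matrix:
  11001
  00001
  00101
  10101
Read columns: 10011000001100001111

10011000001100001111


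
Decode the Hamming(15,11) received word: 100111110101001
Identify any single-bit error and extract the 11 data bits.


Syndrome = 0: no error detected

Data: 01110101001 (no errors)


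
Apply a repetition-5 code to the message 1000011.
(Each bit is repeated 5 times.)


Each bit -> 5 copies

11111000000000000000000001111111111


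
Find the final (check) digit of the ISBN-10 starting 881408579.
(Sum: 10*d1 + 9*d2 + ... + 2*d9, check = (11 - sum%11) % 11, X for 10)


Weighted sum: 287
287 mod 11 = 1

Check digit: X


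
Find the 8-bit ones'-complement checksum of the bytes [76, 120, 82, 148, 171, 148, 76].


Sum = 821 mod 256 = 53
Complement = 202

202


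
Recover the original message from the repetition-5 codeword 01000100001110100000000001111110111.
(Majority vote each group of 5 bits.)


Groups: 01000, 10000, 11101, 00000, 00000, 11111, 10111
Majority votes: 0010011

0010011


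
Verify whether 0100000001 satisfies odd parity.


Number of 1s: 2

No, parity error (2 ones)


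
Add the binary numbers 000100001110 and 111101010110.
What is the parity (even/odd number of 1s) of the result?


000100001110 = 270
111101010110 = 3926
Sum = 4196 = 1000001100100
1s count = 4

even parity (4 ones in 1000001100100)


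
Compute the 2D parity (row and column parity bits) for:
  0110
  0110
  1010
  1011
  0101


Row parities: 00010
Column parities: 0100

Row P: 00010, Col P: 0100, Corner: 1


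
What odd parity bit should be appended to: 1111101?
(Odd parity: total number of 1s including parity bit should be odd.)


Number of 1s in data: 6
Parity bit: 1

1


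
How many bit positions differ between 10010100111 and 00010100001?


XOR: 10000000110
Count of 1s: 3

3


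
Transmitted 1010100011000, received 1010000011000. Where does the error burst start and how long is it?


XOR: 0000100000000

Burst at position 4, length 1


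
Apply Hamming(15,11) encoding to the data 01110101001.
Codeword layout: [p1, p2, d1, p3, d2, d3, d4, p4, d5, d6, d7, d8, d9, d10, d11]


Parity bits: p1=1, p2=0, p3=1, p4=1

100111110101001


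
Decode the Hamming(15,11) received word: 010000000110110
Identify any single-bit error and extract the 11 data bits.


Syndrome = 0: no error detected

Data: 00000110110 (no errors)


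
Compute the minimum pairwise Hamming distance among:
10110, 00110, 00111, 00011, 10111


Comparing all pairs, minimum distance: 1
Can detect 0 errors, correct 0 errors

1


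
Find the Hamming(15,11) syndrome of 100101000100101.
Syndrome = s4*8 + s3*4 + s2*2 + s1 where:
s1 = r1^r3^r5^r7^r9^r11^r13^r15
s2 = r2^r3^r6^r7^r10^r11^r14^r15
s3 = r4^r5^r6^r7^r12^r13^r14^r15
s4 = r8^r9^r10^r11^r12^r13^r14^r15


s1=1, s2=1, s3=0, s4=1

Syndrome = 11 (error at position 11)


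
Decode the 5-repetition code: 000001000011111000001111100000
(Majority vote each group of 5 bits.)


Groups: 00000, 10000, 11111, 00000, 11111, 00000
Majority votes: 001010

001010


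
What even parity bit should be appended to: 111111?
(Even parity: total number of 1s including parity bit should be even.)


Number of 1s in data: 6
Parity bit: 0

0


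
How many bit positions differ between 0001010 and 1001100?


XOR: 1000110
Count of 1s: 3

3


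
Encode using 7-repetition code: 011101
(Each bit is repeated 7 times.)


Each bit -> 7 copies

000000011111111111111111111100000001111111


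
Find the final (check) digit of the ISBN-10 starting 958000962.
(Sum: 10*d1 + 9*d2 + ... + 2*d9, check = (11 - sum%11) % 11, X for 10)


Weighted sum: 257
257 mod 11 = 4

Check digit: 7


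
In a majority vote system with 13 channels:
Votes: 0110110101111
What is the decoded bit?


Ones: 9 out of 13
Threshold: 7

1 (9/13 voted 1)


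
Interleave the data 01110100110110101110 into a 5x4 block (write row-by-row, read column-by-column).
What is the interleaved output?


Matrix:
  0111
  0100
  1101
  1010
  1110
Read columns: 00111111011001110100

00111111011001110100


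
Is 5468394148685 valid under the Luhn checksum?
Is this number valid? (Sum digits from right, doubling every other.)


Luhn sum = 73
73 mod 10 = 3

Invalid (Luhn sum mod 10 = 3)


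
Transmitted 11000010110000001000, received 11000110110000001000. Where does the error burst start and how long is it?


XOR: 00000100000000000000

Burst at position 5, length 1


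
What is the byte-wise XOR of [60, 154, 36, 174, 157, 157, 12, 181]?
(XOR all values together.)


XOR chain: 60 ^ 154 ^ 36 ^ 174 ^ 157 ^ 157 ^ 12 ^ 181 = 149

149


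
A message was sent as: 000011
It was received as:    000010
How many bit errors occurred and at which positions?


XOR: 000001

1 error(s) at position(s): 5


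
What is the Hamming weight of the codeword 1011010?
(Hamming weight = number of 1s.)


Counting 1s in 1011010

4


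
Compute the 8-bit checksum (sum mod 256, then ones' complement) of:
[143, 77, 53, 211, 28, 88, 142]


Sum = 742 mod 256 = 230
Complement = 25

25


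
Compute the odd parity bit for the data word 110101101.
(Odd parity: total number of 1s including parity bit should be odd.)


Number of 1s in data: 6
Parity bit: 1

1


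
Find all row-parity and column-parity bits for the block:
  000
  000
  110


Row parities: 000
Column parities: 110

Row P: 000, Col P: 110, Corner: 0


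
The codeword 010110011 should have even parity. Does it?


Number of 1s: 5

No, parity error (5 ones)


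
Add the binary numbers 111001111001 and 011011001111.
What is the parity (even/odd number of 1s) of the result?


111001111001 = 3705
011011001111 = 1743
Sum = 5448 = 1010101001000
1s count = 5

odd parity (5 ones in 1010101001000)


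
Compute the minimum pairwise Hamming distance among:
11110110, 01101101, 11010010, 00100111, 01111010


Comparing all pairs, minimum distance: 2
Can detect 1 errors, correct 0 errors

2


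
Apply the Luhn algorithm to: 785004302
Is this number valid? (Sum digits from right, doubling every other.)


Luhn sum = 32
32 mod 10 = 2

Invalid (Luhn sum mod 10 = 2)


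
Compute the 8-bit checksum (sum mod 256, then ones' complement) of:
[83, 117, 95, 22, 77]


Sum = 394 mod 256 = 138
Complement = 117

117


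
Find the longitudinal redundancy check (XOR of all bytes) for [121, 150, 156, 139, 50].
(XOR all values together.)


XOR chain: 121 ^ 150 ^ 156 ^ 139 ^ 50 = 202

202


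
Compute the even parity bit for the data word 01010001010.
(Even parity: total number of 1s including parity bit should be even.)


Number of 1s in data: 4
Parity bit: 0

0


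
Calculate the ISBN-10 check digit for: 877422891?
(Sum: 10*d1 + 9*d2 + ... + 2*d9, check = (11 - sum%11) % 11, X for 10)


Weighted sum: 310
310 mod 11 = 2

Check digit: 9


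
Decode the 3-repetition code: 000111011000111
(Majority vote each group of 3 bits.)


Groups: 000, 111, 011, 000, 111
Majority votes: 01101

01101


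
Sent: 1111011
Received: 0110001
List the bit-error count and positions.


XOR: 1001010

3 error(s) at position(s): 0, 3, 5


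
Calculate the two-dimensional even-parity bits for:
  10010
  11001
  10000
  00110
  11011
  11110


Row parities: 011000
Column parities: 11000

Row P: 011000, Col P: 11000, Corner: 0


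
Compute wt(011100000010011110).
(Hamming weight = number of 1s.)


Counting 1s in 011100000010011110

8


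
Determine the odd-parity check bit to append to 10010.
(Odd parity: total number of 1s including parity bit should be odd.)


Number of 1s in data: 2
Parity bit: 1

1


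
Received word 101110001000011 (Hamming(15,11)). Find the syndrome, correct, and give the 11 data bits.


Syndrome = 11: error at position 11

Data: 11001010011 (corrected bit 11)


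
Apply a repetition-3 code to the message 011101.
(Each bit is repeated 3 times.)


Each bit -> 3 copies

000111111111000111


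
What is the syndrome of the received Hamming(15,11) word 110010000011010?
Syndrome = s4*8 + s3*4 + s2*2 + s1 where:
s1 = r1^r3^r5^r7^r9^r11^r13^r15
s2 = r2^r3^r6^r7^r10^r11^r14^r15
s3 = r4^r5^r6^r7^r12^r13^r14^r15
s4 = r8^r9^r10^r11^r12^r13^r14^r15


s1=1, s2=1, s3=1, s4=1

Syndrome = 15 (error at position 15)


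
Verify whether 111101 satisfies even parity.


Number of 1s: 5

No, parity error (5 ones)


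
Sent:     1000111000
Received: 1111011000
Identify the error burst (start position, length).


XOR: 0111100000

Burst at position 1, length 4


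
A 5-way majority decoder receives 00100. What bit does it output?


Ones: 1 out of 5
Threshold: 3

0 (1/5 voted 1)


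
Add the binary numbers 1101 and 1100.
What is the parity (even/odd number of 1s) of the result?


1101 = 13
1100 = 12
Sum = 25 = 11001
1s count = 3

odd parity (3 ones in 11001)


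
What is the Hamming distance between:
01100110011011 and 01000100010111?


XOR: 00100010001100
Count of 1s: 4

4


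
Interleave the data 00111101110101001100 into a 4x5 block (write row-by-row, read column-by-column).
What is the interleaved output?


Matrix:
  00111
  10111
  01010
  01100
Read columns: 01000011110111101100

01000011110111101100


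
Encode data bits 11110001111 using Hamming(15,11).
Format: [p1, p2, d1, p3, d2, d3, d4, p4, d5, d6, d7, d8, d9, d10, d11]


Parity bits: p1=1, p2=1, p3=1, p4=0

111111100001111


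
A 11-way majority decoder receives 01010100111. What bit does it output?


Ones: 6 out of 11
Threshold: 6

1 (6/11 voted 1)


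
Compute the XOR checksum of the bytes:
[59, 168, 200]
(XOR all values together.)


XOR chain: 59 ^ 168 ^ 200 = 91

91


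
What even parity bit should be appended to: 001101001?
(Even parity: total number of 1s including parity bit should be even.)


Number of 1s in data: 4
Parity bit: 0

0


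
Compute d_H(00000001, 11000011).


XOR: 11000010
Count of 1s: 3

3


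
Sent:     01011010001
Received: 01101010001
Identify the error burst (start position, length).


XOR: 00110000000

Burst at position 2, length 2


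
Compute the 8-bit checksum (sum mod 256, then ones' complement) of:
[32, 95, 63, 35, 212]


Sum = 437 mod 256 = 181
Complement = 74

74
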